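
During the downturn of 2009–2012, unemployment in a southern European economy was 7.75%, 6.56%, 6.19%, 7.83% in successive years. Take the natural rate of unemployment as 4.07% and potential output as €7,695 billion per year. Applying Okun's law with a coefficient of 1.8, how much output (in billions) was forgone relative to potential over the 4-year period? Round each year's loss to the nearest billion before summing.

€1,670 billion

Year 2009: gap = -1.8 × (7.75 - 4.07) = -6.624%, loss ≈ 7695 × 6.624/100 ≈ 510.
Year 2010: gap = -1.8 × (6.56 - 4.07) = -4.482%, loss ≈ 7695 × 4.482/100 ≈ 345.
Year 2011: gap = -1.8 × (6.19 - 4.07) = -3.816%, loss ≈ 7695 × 3.816/100 ≈ 294.
Year 2012: gap = -1.8 × (7.83 - 4.07) = -6.768%, loss ≈ 7695 × 6.768/100 ≈ 521.
Total lost output = 510 + 345 + 294 + 521 = 1670 billion.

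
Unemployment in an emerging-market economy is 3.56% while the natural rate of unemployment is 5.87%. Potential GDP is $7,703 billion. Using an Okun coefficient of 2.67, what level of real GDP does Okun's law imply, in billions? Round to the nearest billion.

$8,178 billion

Unemployment gap = 3.56 - 5.87 = -2.31 points, so the output gap is -2.67 × (-2.31) = 6.1677%.
Actual GDP = 7703 × (1 + 6.1677/100) = 7703 × 1.061677 ≈ 8178 billion.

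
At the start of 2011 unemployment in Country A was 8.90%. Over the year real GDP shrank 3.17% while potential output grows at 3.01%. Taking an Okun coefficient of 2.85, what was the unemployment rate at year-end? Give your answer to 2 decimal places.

11.07%

Growth-rate Okun's law: g_Y = g_Y* - β × Δu, so Δu = (g_Y* - g_Y)/β.
Δu = (3.01 + 3.17)/2.85 = 6.18/2.85 = 2.17 percentage points.
Year-end unemployment = 8.9 + 2.17 = 11.07%.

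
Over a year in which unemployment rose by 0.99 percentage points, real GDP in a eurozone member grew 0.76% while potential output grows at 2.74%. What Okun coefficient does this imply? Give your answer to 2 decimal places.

β ≈ 2.00

Growth form: g_Y = g_Y* - β × Δu, so β = (g_Y* - g_Y)/Δu.
β = (2.74 - 0.76)/0.99 = 1.98/0.99 = 2.00.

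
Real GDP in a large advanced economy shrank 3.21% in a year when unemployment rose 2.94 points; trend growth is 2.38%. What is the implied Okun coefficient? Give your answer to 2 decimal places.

β ≈ 1.90

Growth form: g_Y = g_Y* - β × Δu, so β = (g_Y* - g_Y)/Δu.
β = (2.38 + 3.21)/2.94 = 5.59/2.94 = 1.90.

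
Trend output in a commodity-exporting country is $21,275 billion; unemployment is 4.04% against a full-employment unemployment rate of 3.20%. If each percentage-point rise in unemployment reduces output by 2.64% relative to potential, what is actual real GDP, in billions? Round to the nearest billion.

Unemployment gap = 4.04 - 3.2 = 0.84 points, so the output gap is -2.64 × 0.84 = -2.2176%.
Actual GDP = 21275 × (1 - 2.2176/100) = 21275 × 0.977824 ≈ 20803 billion.

$20,803 billion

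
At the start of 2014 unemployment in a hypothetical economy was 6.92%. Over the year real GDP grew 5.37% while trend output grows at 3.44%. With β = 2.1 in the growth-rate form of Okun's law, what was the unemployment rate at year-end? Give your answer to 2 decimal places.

Growth-rate Okun's law: g_Y = g_Y* - β × Δu, so Δu = (g_Y* - g_Y)/β.
Δu = (3.44 - 5.37)/2.1 = -1.93/2.1 = -0.92 percentage points.
Year-end unemployment = 6.92 - 0.92 = 6.00%.

6.00%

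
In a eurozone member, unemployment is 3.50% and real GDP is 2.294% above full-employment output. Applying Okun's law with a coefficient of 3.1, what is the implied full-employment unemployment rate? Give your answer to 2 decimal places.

4.24%

From Okun's law, u - u* = -(output gap)/β = -(2.294)/3.1 = -0.74 points.
So u* = 3.5 + 0.74 = 4.24%.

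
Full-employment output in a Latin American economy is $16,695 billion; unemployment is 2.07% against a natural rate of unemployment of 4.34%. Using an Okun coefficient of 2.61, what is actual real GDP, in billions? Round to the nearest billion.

Unemployment gap = 2.07 - 4.34 = -2.27 points, so the output gap is -2.61 × (-2.27) = 5.9247%.
Actual GDP = 16695 × (1 + 5.9247/100) = 16695 × 1.059247 ≈ 17684 billion.

$17,684 billion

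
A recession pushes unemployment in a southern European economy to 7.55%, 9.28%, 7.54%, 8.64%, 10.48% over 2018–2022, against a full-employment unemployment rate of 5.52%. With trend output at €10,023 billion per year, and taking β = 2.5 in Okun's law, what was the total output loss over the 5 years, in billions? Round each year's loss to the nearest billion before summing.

€3,982 billion

Year 2018: gap = -2.5 × (7.55 - 5.52) = -5.075%, loss ≈ 10023 × 5.075/100 ≈ 509.
Year 2019: gap = -2.5 × (9.28 - 5.52) = -9.4%, loss ≈ 10023 × 9.4/100 ≈ 942.
Year 2020: gap = -2.5 × (7.54 - 5.52) = -5.05%, loss ≈ 10023 × 5.05/100 ≈ 506.
Year 2021: gap = -2.5 × (8.64 - 5.52) = -7.8%, loss ≈ 10023 × 7.8/100 ≈ 782.
Year 2022: gap = -2.5 × (10.48 - 5.52) = -12.4%, loss ≈ 10023 × 12.4/100 ≈ 1243.
Total lost output = 509 + 942 + 506 + 782 + 1243 = 3982 billion.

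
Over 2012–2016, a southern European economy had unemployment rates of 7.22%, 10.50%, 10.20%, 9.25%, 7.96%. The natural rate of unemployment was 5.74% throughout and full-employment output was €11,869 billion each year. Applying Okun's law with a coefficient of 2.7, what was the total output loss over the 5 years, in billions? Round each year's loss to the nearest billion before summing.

Year 2012: gap = -2.7 × (7.22 - 5.74) = -3.996%, loss ≈ 11869 × 3.996/100 ≈ 474.
Year 2013: gap = -2.7 × (10.5 - 5.74) = -12.852%, loss ≈ 11869 × 12.852/100 ≈ 1525.
Year 2014: gap = -2.7 × (10.2 - 5.74) = -12.042%, loss ≈ 11869 × 12.042/100 ≈ 1429.
Year 2015: gap = -2.7 × (9.25 - 5.74) = -9.477%, loss ≈ 11869 × 9.477/100 ≈ 1125.
Year 2016: gap = -2.7 × (7.96 - 5.74) = -5.994%, loss ≈ 11869 × 5.994/100 ≈ 711.
Total lost output = 474 + 1525 + 1429 + 1125 + 711 = 5264 billion.

€5,264 billion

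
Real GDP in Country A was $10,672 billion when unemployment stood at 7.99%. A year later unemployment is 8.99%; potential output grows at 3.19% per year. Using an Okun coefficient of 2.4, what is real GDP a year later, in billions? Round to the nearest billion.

$10,756 billion

Δu = 8.99 - 7.99 = 1 point.
Okun's law (growth form): g_Y = g_Y* - β × Δu = 3.19 - 2.4 × (1.00) = 3.19 - 2.4 = 0.79%.
Real GDP in the next year = 10672 × (1 + 0.79/100) = 10672 × 1.0079 ≈ 10756 billion.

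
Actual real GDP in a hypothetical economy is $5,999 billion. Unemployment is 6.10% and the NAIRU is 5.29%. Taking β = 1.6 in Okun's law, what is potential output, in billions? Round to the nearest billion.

Unemployment gap = 6.1 - 5.29 = 0.81 points, so output gap = -1.6 × 0.81 = -1.296%.
Since Y = Y* × (1 + gap/100), Y* = 5999/0.98704 ≈ 6078 billion.

$6,078 billion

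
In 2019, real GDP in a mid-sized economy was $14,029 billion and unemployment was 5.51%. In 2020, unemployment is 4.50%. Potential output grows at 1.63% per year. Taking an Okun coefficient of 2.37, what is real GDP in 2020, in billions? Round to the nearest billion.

Δu = 4.5 - 5.51 = -1.01 points.
Okun's law (growth form): g_Y = g_Y* - β × Δu = 1.63 - 2.37 × (-1.01) = 1.63 + 2.3937 = 4.0237%.
Real GDP in the next year = 14029 × (1 + 4.0237/100) = 14029 × 1.040237 ≈ 14593 billion.

$14,593 billion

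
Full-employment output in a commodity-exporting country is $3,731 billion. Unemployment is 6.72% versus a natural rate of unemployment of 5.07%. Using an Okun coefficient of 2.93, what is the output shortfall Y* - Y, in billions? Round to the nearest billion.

Output gap = -2.93 × (6.72 - 5.07) = -2.93 × 1.65 = -4.8345%.
Actual GDP ≈ 3731 × 0.951655 ≈ 3551 billion, so the shortfall is 3731 - 3551 = 180 billion.

$180 billion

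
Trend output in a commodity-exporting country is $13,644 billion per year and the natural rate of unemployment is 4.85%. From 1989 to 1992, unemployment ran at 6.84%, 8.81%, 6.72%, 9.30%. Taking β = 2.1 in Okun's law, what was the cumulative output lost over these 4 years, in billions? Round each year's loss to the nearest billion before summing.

$3,516 billion

Year 1989: gap = -2.1 × (6.84 - 4.85) = -4.179%, loss ≈ 13644 × 4.179/100 ≈ 570.
Year 1990: gap = -2.1 × (8.81 - 4.85) = -8.316%, loss ≈ 13644 × 8.316/100 ≈ 1135.
Year 1991: gap = -2.1 × (6.72 - 4.85) = -3.927%, loss ≈ 13644 × 3.927/100 ≈ 536.
Year 1992: gap = -2.1 × (9.3 - 4.85) = -9.345%, loss ≈ 13644 × 9.345/100 ≈ 1275.
Total lost output = 570 + 1135 + 536 + 1275 = 3516 billion.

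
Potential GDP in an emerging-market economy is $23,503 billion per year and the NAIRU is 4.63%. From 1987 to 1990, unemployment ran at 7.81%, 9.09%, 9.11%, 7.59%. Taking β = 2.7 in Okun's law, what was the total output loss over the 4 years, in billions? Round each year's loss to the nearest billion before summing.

$9,569 billion

Year 1987: gap = -2.7 × (7.81 - 4.63) = -8.586%, loss ≈ 23503 × 8.586/100 ≈ 2018.
Year 1988: gap = -2.7 × (9.09 - 4.63) = -12.042%, loss ≈ 23503 × 12.042/100 ≈ 2830.
Year 1989: gap = -2.7 × (9.11 - 4.63) = -12.096%, loss ≈ 23503 × 12.096/100 ≈ 2843.
Year 1990: gap = -2.7 × (7.59 - 4.63) = -7.992%, loss ≈ 23503 × 7.992/100 ≈ 1878.
Total lost output = 2018 + 2830 + 2843 + 1878 = 9569 billion.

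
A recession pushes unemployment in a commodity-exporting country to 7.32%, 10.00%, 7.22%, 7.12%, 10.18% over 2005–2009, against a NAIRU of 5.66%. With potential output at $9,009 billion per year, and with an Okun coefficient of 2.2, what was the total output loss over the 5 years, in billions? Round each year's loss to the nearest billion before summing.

$2,683 billion

Year 2005: gap = -2.2 × (7.32 - 5.66) = -3.652%, loss ≈ 9009 × 3.652/100 ≈ 329.
Year 2006: gap = -2.2 × (10 - 5.66) = -9.548%, loss ≈ 9009 × 9.548/100 ≈ 860.
Year 2007: gap = -2.2 × (7.22 - 5.66) = -3.432%, loss ≈ 9009 × 3.432/100 ≈ 309.
Year 2008: gap = -2.2 × (7.12 - 5.66) = -3.212%, loss ≈ 9009 × 3.212/100 ≈ 289.
Year 2009: gap = -2.2 × (10.18 - 5.66) = -9.944%, loss ≈ 9009 × 9.944/100 ≈ 896.
Total lost output = 329 + 860 + 309 + 289 + 896 = 2683 billion.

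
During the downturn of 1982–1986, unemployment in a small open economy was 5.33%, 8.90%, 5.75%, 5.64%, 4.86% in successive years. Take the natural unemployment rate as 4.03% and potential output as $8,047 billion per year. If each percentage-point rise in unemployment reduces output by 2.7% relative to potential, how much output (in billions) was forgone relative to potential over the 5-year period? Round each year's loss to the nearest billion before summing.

Year 1982: gap = -2.7 × (5.33 - 4.03) = -3.51%, loss ≈ 8047 × 3.51/100 ≈ 282.
Year 1983: gap = -2.7 × (8.9 - 4.03) = -13.149%, loss ≈ 8047 × 13.149/100 ≈ 1058.
Year 1984: gap = -2.7 × (5.75 - 4.03) = -4.644%, loss ≈ 8047 × 4.644/100 ≈ 374.
Year 1985: gap = -2.7 × (5.64 - 4.03) = -4.347%, loss ≈ 8047 × 4.347/100 ≈ 350.
Year 1986: gap = -2.7 × (4.86 - 4.03) = -2.241%, loss ≈ 8047 × 2.241/100 ≈ 180.
Total lost output = 282 + 1058 + 374 + 350 + 180 = 2244 billion.

$2,244 billion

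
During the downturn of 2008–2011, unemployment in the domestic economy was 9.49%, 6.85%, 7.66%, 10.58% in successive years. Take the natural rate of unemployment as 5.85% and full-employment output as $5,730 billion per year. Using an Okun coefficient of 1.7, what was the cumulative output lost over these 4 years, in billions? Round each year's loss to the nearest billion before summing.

$1,089 billion

Year 2008: gap = -1.7 × (9.49 - 5.85) = -6.188%, loss ≈ 5730 × 6.188/100 ≈ 355.
Year 2009: gap = -1.7 × (6.85 - 5.85) = -1.7%, loss ≈ 5730 × 1.7/100 ≈ 97.
Year 2010: gap = -1.7 × (7.66 - 5.85) = -3.077%, loss ≈ 5730 × 3.077/100 ≈ 176.
Year 2011: gap = -1.7 × (10.58 - 5.85) = -8.041%, loss ≈ 5730 × 8.041/100 ≈ 461.
Total lost output = 355 + 97 + 176 + 461 = 1089 billion.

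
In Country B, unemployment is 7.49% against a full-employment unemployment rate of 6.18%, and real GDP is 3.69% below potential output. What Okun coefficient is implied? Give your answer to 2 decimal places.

β ≈ 2.82

Okun's law: output gap = -β × (u - u*).
-3.69 = -β × (7.49 - 6.18) = -β × 1.31, so β = 3.69/1.31 = 2.82.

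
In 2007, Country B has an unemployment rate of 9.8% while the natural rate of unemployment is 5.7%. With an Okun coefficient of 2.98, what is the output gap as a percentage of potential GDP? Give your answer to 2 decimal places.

-12.22%

The unemployment gap is 9.8 - 5.7 = 4.1 percentage points.
Okun's law gives an output gap of -2.98 × 4.1 = -12.218%, i.e. 12.22% below potential.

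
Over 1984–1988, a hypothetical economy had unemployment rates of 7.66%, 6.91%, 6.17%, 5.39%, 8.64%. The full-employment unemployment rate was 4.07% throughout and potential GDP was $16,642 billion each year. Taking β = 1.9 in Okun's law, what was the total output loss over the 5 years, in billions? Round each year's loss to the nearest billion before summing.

Year 1984: gap = -1.9 × (7.66 - 4.07) = -6.821%, loss ≈ 16642 × 6.821/100 ≈ 1135.
Year 1985: gap = -1.9 × (6.91 - 4.07) = -5.396%, loss ≈ 16642 × 5.396/100 ≈ 898.
Year 1986: gap = -1.9 × (6.17 - 4.07) = -3.99%, loss ≈ 16642 × 3.99/100 ≈ 664.
Year 1987: gap = -1.9 × (5.39 - 4.07) = -2.508%, loss ≈ 16642 × 2.508/100 ≈ 417.
Year 1988: gap = -1.9 × (8.64 - 4.07) = -8.683%, loss ≈ 16642 × 8.683/100 ≈ 1445.
Total lost output = 1135 + 898 + 664 + 417 + 1445 = 4559 billion.

$4,559 billion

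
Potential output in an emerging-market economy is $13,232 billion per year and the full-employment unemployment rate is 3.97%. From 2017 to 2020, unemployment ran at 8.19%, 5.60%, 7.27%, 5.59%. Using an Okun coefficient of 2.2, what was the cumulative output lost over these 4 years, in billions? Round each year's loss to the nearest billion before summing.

Year 2017: gap = -2.2 × (8.19 - 3.97) = -9.284%, loss ≈ 13232 × 9.284/100 ≈ 1228.
Year 2018: gap = -2.2 × (5.6 - 3.97) = -3.586%, loss ≈ 13232 × 3.586/100 ≈ 474.
Year 2019: gap = -2.2 × (7.27 - 3.97) = -7.26%, loss ≈ 13232 × 7.26/100 ≈ 961.
Year 2020: gap = -2.2 × (5.59 - 3.97) = -3.564%, loss ≈ 13232 × 3.564/100 ≈ 472.
Total lost output = 1228 + 474 + 961 + 472 = 3135 billion.

$3,135 billion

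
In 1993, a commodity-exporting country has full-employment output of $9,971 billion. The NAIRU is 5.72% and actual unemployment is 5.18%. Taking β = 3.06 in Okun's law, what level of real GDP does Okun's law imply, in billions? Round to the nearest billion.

$10,136 billion

Unemployment gap = 5.18 - 5.72 = -0.54 points, so the output gap is -3.06 × (-0.54) = 1.6524%.
Actual GDP = 9971 × (1 + 1.6524/100) = 9971 × 1.016524 ≈ 10136 billion.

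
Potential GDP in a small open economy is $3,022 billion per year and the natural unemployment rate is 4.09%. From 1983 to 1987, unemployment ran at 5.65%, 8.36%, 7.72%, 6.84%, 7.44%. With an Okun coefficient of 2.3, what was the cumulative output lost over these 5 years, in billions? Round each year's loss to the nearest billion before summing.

$1,081 billion

Year 1983: gap = -2.3 × (5.65 - 4.09) = -3.588%, loss ≈ 3022 × 3.588/100 ≈ 108.
Year 1984: gap = -2.3 × (8.36 - 4.09) = -9.821%, loss ≈ 3022 × 9.821/100 ≈ 297.
Year 1985: gap = -2.3 × (7.72 - 4.09) = -8.349%, loss ≈ 3022 × 8.349/100 ≈ 252.
Year 1986: gap = -2.3 × (6.84 - 4.09) = -6.325%, loss ≈ 3022 × 6.325/100 ≈ 191.
Year 1987: gap = -2.3 × (7.44 - 4.09) = -7.705%, loss ≈ 3022 × 7.705/100 ≈ 233.
Total lost output = 108 + 297 + 252 + 191 + 233 = 1081 billion.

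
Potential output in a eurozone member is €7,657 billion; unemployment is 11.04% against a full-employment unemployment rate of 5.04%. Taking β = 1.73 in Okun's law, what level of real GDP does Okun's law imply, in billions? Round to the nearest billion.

Unemployment gap = 11.04 - 5.04 = 6 points, so the output gap is -1.73 × 6 = -10.38%.
Actual GDP = 7657 × (1 - 10.38/100) = 7657 × 0.8962 ≈ 6862 billion.

€6,862 billion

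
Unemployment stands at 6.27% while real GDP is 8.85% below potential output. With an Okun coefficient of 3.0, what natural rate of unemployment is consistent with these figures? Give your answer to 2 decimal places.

3.32%

From Okun's law, u - u* = -(output gap)/β = -(-8.85)/3.0 = 2.95 points.
So u* = 6.27 - 2.95 = 3.32%.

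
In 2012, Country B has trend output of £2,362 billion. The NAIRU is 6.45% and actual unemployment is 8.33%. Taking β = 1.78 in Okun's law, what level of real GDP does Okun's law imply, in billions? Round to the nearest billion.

Unemployment gap = 8.33 - 6.45 = 1.88 points, so the output gap is -1.78 × 1.88 = -3.3464%.
Actual GDP = 2362 × (1 - 3.3464/100) = 2362 × 0.966536 ≈ 2283 billion.

£2,283 billion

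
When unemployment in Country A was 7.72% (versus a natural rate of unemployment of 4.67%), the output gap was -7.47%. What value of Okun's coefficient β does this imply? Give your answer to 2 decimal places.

β ≈ 2.45

Okun's law: output gap = -β × (u - u*).
-7.47 = -β × (7.72 - 4.67) = -β × 3.05, so β = 7.47/3.05 = 2.45.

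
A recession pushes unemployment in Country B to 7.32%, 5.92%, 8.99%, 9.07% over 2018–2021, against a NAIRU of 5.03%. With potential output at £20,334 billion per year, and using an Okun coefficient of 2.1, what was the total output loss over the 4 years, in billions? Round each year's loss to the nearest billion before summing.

Year 2018: gap = -2.1 × (7.32 - 5.03) = -4.809%, loss ≈ 20334 × 4.809/100 ≈ 978.
Year 2019: gap = -2.1 × (5.92 - 5.03) = -1.869%, loss ≈ 20334 × 1.869/100 ≈ 380.
Year 2020: gap = -2.1 × (8.99 - 5.03) = -8.316%, loss ≈ 20334 × 8.316/100 ≈ 1691.
Year 2021: gap = -2.1 × (9.07 - 5.03) = -8.484%, loss ≈ 20334 × 8.484/100 ≈ 1725.
Total lost output = 978 + 380 + 1691 + 1725 = 4774 billion.

£4,774 billion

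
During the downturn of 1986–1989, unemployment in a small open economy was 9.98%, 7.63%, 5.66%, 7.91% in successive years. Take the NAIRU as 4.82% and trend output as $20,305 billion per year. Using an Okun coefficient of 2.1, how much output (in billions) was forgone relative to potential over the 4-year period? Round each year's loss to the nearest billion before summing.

$5,074 billion

Year 1986: gap = -2.1 × (9.98 - 4.82) = -10.836%, loss ≈ 20305 × 10.836/100 ≈ 2200.
Year 1987: gap = -2.1 × (7.63 - 4.82) = -5.901%, loss ≈ 20305 × 5.901/100 ≈ 1198.
Year 1988: gap = -2.1 × (5.66 - 4.82) = -1.764%, loss ≈ 20305 × 1.764/100 ≈ 358.
Year 1989: gap = -2.1 × (7.91 - 4.82) = -6.489%, loss ≈ 20305 × 6.489/100 ≈ 1318.
Total lost output = 2200 + 1198 + 358 + 1318 = 5074 billion.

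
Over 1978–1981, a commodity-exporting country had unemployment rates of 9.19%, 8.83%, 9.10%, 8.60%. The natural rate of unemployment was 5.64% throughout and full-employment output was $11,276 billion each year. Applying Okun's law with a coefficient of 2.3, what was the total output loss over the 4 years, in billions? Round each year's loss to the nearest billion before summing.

$3,413 billion

Year 1978: gap = -2.3 × (9.19 - 5.64) = -8.165%, loss ≈ 11276 × 8.165/100 ≈ 921.
Year 1979: gap = -2.3 × (8.83 - 5.64) = -7.337%, loss ≈ 11276 × 7.337/100 ≈ 827.
Year 1980: gap = -2.3 × (9.1 - 5.64) = -7.958%, loss ≈ 11276 × 7.958/100 ≈ 897.
Year 1981: gap = -2.3 × (8.6 - 5.64) = -6.808%, loss ≈ 11276 × 6.808/100 ≈ 768.
Total lost output = 921 + 827 + 897 + 768 = 3413 billion.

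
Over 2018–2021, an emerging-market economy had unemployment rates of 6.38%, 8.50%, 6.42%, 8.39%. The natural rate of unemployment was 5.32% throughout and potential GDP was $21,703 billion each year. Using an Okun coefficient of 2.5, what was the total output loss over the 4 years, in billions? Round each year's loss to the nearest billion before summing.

$4,563 billion

Year 2018: gap = -2.5 × (6.38 - 5.32) = -2.65%, loss ≈ 21703 × 2.65/100 ≈ 575.
Year 2019: gap = -2.5 × (8.5 - 5.32) = -7.95%, loss ≈ 21703 × 7.95/100 ≈ 1725.
Year 2020: gap = -2.5 × (6.42 - 5.32) = -2.75%, loss ≈ 21703 × 2.75/100 ≈ 597.
Year 2021: gap = -2.5 × (8.39 - 5.32) = -7.675%, loss ≈ 21703 × 7.675/100 ≈ 1666.
Total lost output = 575 + 1725 + 597 + 1666 = 4563 billion.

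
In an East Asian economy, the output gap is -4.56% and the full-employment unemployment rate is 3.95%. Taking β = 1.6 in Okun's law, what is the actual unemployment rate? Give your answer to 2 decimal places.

From Okun's law, u - u* = -(output gap)/β = -(-4.56)/1.6 = 2.85 points.
So u = 3.95 + 2.85 = 6.80%.

6.80%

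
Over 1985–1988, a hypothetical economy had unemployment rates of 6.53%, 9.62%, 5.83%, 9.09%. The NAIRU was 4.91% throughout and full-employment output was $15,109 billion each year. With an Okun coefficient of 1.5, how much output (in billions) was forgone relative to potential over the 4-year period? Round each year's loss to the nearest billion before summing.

Year 1985: gap = -1.5 × (6.53 - 4.91) = -2.43%, loss ≈ 15109 × 2.43/100 ≈ 367.
Year 1986: gap = -1.5 × (9.62 - 4.91) = -7.065%, loss ≈ 15109 × 7.065/100 ≈ 1067.
Year 1987: gap = -1.5 × (5.83 - 4.91) = -1.38%, loss ≈ 15109 × 1.38/100 ≈ 209.
Year 1988: gap = -1.5 × (9.09 - 4.91) = -6.27%, loss ≈ 15109 × 6.27/100 ≈ 947.
Total lost output = 367 + 1067 + 209 + 947 = 2590 billion.

$2,590 billion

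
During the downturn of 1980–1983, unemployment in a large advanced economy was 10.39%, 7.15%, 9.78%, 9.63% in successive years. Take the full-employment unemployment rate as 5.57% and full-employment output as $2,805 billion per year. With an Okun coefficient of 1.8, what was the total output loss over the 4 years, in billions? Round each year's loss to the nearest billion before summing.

Year 1980: gap = -1.8 × (10.39 - 5.57) = -8.676%, loss ≈ 2805 × 8.676/100 ≈ 243.
Year 1981: gap = -1.8 × (7.15 - 5.57) = -2.844%, loss ≈ 2805 × 2.844/100 ≈ 80.
Year 1982: gap = -1.8 × (9.78 - 5.57) = -7.578%, loss ≈ 2805 × 7.578/100 ≈ 213.
Year 1983: gap = -1.8 × (9.63 - 5.57) = -7.308%, loss ≈ 2805 × 7.308/100 ≈ 205.
Total lost output = 243 + 80 + 213 + 205 = 741 billion.

$741 billion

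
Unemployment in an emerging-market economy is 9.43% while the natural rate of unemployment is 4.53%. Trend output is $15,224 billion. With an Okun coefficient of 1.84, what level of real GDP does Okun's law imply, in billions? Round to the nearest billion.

$13,851 billion

Unemployment gap = 9.43 - 4.53 = 4.9 points, so the output gap is -1.84 × 4.9 = -9.016%.
Actual GDP = 15224 × (1 - 9.016/100) = 15224 × 0.90984 ≈ 13851 billion.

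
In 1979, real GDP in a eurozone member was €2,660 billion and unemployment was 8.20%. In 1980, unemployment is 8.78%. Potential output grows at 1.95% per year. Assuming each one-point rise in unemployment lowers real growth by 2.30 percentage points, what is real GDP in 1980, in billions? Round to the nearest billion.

Δu = 8.78 - 8.2 = 0.58 points.
Okun's law (growth form): g_Y = g_Y* - β × Δu = 1.95 - 2.30 × (0.58) = 1.95 - 1.334 = 0.616%.
Real GDP in the next year = 2660 × (1 + 0.616/100) = 2660 × 1.00616 ≈ 2676 billion.

€2,676 billion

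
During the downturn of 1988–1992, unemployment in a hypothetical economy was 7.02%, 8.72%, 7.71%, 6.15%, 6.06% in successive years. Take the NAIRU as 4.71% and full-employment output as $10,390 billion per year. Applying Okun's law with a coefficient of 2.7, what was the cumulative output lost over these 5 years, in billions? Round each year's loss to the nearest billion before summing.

Year 1988: gap = -2.7 × (7.02 - 4.71) = -6.237%, loss ≈ 10390 × 6.237/100 ≈ 648.
Year 1989: gap = -2.7 × (8.72 - 4.71) = -10.827%, loss ≈ 10390 × 10.827/100 ≈ 1125.
Year 1990: gap = -2.7 × (7.71 - 4.71) = -8.1%, loss ≈ 10390 × 8.1/100 ≈ 842.
Year 1991: gap = -2.7 × (6.15 - 4.71) = -3.888%, loss ≈ 10390 × 3.888/100 ≈ 404.
Year 1992: gap = -2.7 × (6.06 - 4.71) = -3.645%, loss ≈ 10390 × 3.645/100 ≈ 379.
Total lost output = 648 + 1125 + 842 + 404 + 379 = 3398 billion.

$3,398 billion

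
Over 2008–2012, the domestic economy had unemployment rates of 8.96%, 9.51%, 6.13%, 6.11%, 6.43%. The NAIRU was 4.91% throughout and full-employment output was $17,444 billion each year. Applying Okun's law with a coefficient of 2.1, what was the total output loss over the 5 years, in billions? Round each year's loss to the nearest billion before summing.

$4,613 billion

Year 2008: gap = -2.1 × (8.96 - 4.91) = -8.505%, loss ≈ 17444 × 8.505/100 ≈ 1484.
Year 2009: gap = -2.1 × (9.51 - 4.91) = -9.66%, loss ≈ 17444 × 9.66/100 ≈ 1685.
Year 2010: gap = -2.1 × (6.13 - 4.91) = -2.562%, loss ≈ 17444 × 2.562/100 ≈ 447.
Year 2011: gap = -2.1 × (6.11 - 4.91) = -2.52%, loss ≈ 17444 × 2.52/100 ≈ 440.
Year 2012: gap = -2.1 × (6.43 - 4.91) = -3.192%, loss ≈ 17444 × 3.192/100 ≈ 557.
Total lost output = 1484 + 1685 + 447 + 440 + 557 = 4613 billion.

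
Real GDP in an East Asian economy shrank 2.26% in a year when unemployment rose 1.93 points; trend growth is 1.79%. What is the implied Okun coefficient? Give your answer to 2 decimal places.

Growth form: g_Y = g_Y* - β × Δu, so β = (g_Y* - g_Y)/Δu.
β = (1.79 + 2.26)/1.93 = 4.05/1.93 = 2.10.

β ≈ 2.10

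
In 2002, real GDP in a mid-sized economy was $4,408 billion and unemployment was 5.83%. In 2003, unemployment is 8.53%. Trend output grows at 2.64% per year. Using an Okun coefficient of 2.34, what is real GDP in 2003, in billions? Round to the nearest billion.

$4,246 billion

Δu = 8.53 - 5.83 = 2.7 points.
Okun's law (growth form): g_Y = g_Y* - β × Δu = 2.64 - 2.34 × (2.70) = 2.64 - 6.318 = -3.678%.
Real GDP in the next year = 4408 × (1 - 3.678/100) = 4408 × 0.96322 ≈ 4246 billion.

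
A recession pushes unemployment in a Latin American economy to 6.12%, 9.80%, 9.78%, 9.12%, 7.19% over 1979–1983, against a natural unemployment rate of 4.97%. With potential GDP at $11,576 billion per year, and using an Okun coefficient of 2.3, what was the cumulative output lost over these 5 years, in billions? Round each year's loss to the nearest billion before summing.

$4,569 billion

Year 1979: gap = -2.3 × (6.12 - 4.97) = -2.645%, loss ≈ 11576 × 2.645/100 ≈ 306.
Year 1980: gap = -2.3 × (9.8 - 4.97) = -11.109%, loss ≈ 11576 × 11.109/100 ≈ 1286.
Year 1981: gap = -2.3 × (9.78 - 4.97) = -11.063%, loss ≈ 11576 × 11.063/100 ≈ 1281.
Year 1982: gap = -2.3 × (9.12 - 4.97) = -9.545%, loss ≈ 11576 × 9.545/100 ≈ 1105.
Year 1983: gap = -2.3 × (7.19 - 4.97) = -5.106%, loss ≈ 11576 × 5.106/100 ≈ 591.
Total lost output = 306 + 1286 + 1281 + 1105 + 591 = 4569 billion.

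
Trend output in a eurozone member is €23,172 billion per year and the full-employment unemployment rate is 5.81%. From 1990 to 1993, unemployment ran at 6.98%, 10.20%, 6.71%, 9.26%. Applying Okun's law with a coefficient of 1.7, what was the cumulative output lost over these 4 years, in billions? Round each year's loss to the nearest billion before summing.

Year 1990: gap = -1.7 × (6.98 - 5.81) = -1.989%, loss ≈ 23172 × 1.989/100 ≈ 461.
Year 1991: gap = -1.7 × (10.2 - 5.81) = -7.463%, loss ≈ 23172 × 7.463/100 ≈ 1729.
Year 1992: gap = -1.7 × (6.71 - 5.81) = -1.53%, loss ≈ 23172 × 1.53/100 ≈ 355.
Year 1993: gap = -1.7 × (9.26 - 5.81) = -5.865%, loss ≈ 23172 × 5.865/100 ≈ 1359.
Total lost output = 461 + 1729 + 355 + 1359 = 3904 billion.

€3,904 billion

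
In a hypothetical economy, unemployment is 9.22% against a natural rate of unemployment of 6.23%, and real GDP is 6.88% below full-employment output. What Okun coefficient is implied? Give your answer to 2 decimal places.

β ≈ 2.30

Okun's law: output gap = -β × (u - u*).
-6.88 = -β × (9.22 - 6.23) = -β × 2.99, so β = 6.88/2.99 = 2.30.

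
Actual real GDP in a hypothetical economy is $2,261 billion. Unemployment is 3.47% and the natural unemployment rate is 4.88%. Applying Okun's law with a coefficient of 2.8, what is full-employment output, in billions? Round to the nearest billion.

Unemployment gap = 3.47 - 4.88 = -1.41 points, so output gap = -2.8 × (-1.41) = 3.948%.
Since Y = Y* × (1 + gap/100), Y* = 2261/1.03948 ≈ 2175 billion.

$2,175 billion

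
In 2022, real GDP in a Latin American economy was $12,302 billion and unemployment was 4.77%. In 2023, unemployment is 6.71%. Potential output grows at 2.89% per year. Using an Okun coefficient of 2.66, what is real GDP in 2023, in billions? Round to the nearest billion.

Δu = 6.71 - 4.77 = 1.94 points.
Okun's law (growth form): g_Y = g_Y* - β × Δu = 2.89 - 2.66 × (1.94) = 2.89 - 5.1604 = -2.2704%.
Real GDP in the next year = 12302 × (1 - 2.2704/100) = 12302 × 0.977296 ≈ 12023 billion.

$12,023 billion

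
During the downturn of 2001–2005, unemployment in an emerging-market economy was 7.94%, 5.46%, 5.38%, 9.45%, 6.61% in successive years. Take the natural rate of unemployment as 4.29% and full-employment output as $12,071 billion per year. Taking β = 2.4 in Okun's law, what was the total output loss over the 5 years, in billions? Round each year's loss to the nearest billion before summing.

$3,879 billion

Year 2001: gap = -2.4 × (7.94 - 4.29) = -8.76%, loss ≈ 12071 × 8.76/100 ≈ 1057.
Year 2002: gap = -2.4 × (5.46 - 4.29) = -2.808%, loss ≈ 12071 × 2.808/100 ≈ 339.
Year 2003: gap = -2.4 × (5.38 - 4.29) = -2.616%, loss ≈ 12071 × 2.616/100 ≈ 316.
Year 2004: gap = -2.4 × (9.45 - 4.29) = -12.384%, loss ≈ 12071 × 12.384/100 ≈ 1495.
Year 2005: gap = -2.4 × (6.61 - 4.29) = -5.568%, loss ≈ 12071 × 5.568/100 ≈ 672.
Total lost output = 1057 + 339 + 316 + 1495 + 672 = 3879 billion.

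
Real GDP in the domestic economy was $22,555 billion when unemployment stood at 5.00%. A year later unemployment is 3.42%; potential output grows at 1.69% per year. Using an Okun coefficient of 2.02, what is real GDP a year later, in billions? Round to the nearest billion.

Δu = 3.42 - 5 = -1.58 points.
Okun's law (growth form): g_Y = g_Y* - β × Δu = 1.69 - 2.02 × (-1.58) = 1.69 + 3.1916 = 4.8816%.
Real GDP in the next year = 22555 × (1 + 4.8816/100) = 22555 × 1.048816 ≈ 23656 billion.

$23,656 billion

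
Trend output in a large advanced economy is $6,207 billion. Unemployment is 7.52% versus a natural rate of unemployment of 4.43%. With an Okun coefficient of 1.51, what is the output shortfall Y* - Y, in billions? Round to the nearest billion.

$290 billion

Output gap = -1.51 × (7.52 - 4.43) = -1.51 × 3.09 = -4.6659%.
Actual GDP ≈ 6207 × 0.953341 ≈ 5917 billion, so the shortfall is 6207 - 5917 = 290 billion.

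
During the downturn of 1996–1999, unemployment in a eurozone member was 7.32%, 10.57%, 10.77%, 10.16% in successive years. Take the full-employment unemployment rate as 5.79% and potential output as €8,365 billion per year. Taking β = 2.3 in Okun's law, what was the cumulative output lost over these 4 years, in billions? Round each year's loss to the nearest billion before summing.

€3,013 billion

Year 1996: gap = -2.3 × (7.32 - 5.79) = -3.519%, loss ≈ 8365 × 3.519/100 ≈ 294.
Year 1997: gap = -2.3 × (10.57 - 5.79) = -10.994%, loss ≈ 8365 × 10.994/100 ≈ 920.
Year 1998: gap = -2.3 × (10.77 - 5.79) = -11.454%, loss ≈ 8365 × 11.454/100 ≈ 958.
Year 1999: gap = -2.3 × (10.16 - 5.79) = -10.051%, loss ≈ 8365 × 10.051/100 ≈ 841.
Total lost output = 294 + 920 + 958 + 841 = 3013 billion.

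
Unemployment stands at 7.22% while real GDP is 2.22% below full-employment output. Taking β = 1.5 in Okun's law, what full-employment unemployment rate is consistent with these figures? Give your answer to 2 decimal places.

5.74%

From Okun's law, u - u* = -(output gap)/β = -(-2.22)/1.5 = 1.48 points.
So u* = 7.22 - 1.48 = 5.74%.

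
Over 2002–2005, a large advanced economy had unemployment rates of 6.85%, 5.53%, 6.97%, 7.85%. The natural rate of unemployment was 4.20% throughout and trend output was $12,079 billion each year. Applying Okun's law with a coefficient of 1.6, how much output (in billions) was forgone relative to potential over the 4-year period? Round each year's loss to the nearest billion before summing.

Year 2002: gap = -1.6 × (6.85 - 4.2) = -4.24%, loss ≈ 12079 × 4.24/100 ≈ 512.
Year 2003: gap = -1.6 × (5.53 - 4.2) = -2.128%, loss ≈ 12079 × 2.128/100 ≈ 257.
Year 2004: gap = -1.6 × (6.97 - 4.2) = -4.432%, loss ≈ 12079 × 4.432/100 ≈ 535.
Year 2005: gap = -1.6 × (7.85 - 4.2) = -5.84%, loss ≈ 12079 × 5.84/100 ≈ 705.
Total lost output = 512 + 257 + 535 + 705 = 2009 billion.

$2,009 billion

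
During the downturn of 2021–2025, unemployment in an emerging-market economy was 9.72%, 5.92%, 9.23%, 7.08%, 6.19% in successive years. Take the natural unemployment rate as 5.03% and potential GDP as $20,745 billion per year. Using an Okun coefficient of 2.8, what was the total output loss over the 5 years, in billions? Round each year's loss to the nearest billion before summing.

Year 2021: gap = -2.8 × (9.72 - 5.03) = -13.132%, loss ≈ 20745 × 13.132/100 ≈ 2724.
Year 2022: gap = -2.8 × (5.92 - 5.03) = -2.492%, loss ≈ 20745 × 2.492/100 ≈ 517.
Year 2023: gap = -2.8 × (9.23 - 5.03) = -11.76%, loss ≈ 20745 × 11.76/100 ≈ 2440.
Year 2024: gap = -2.8 × (7.08 - 5.03) = -5.74%, loss ≈ 20745 × 5.74/100 ≈ 1191.
Year 2025: gap = -2.8 × (6.19 - 5.03) = -3.248%, loss ≈ 20745 × 3.248/100 ≈ 674.
Total lost output = 2724 + 517 + 2440 + 1191 + 674 = 7546 billion.

$7,546 billion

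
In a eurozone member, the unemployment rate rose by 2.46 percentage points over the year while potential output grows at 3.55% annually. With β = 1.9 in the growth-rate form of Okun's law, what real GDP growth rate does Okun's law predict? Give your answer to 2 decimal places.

-1.12%

Growth-rate Okun's law: g_Y = g_Y* - β × Δu.
g_Y = 3.55 - 1.9 × (2.46) = 3.55 - 4.674 = -1.124%, i.e. -1.12% to 2 d.p.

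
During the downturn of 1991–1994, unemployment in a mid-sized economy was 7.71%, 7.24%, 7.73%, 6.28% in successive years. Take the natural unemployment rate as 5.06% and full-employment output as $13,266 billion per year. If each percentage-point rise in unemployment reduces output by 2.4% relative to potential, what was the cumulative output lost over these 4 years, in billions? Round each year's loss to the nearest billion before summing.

$2,776 billion

Year 1991: gap = -2.4 × (7.71 - 5.06) = -6.36%, loss ≈ 13266 × 6.36/100 ≈ 844.
Year 1992: gap = -2.4 × (7.24 - 5.06) = -5.232%, loss ≈ 13266 × 5.232/100 ≈ 694.
Year 1993: gap = -2.4 × (7.73 - 5.06) = -6.408%, loss ≈ 13266 × 6.408/100 ≈ 850.
Year 1994: gap = -2.4 × (6.28 - 5.06) = -2.928%, loss ≈ 13266 × 2.928/100 ≈ 388.
Total lost output = 844 + 694 + 850 + 388 = 2776 billion.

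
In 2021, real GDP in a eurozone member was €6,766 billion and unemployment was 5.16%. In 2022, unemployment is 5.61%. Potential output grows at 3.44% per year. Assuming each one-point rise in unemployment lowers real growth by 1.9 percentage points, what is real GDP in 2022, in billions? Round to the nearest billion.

Δu = 5.61 - 5.16 = 0.45 points.
Okun's law (growth form): g_Y = g_Y* - β × Δu = 3.44 - 1.9 × (0.45) = 3.44 - 0.855 = 2.585%.
Real GDP in the next year = 6766 × (1 + 2.585/100) = 6766 × 1.02585 ≈ 6941 billion.

€6,941 billion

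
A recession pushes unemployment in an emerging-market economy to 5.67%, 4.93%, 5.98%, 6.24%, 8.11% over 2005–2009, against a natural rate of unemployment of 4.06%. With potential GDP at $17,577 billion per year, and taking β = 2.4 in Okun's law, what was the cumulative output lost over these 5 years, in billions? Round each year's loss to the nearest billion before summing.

$4,484 billion

Year 2005: gap = -2.4 × (5.67 - 4.06) = -3.864%, loss ≈ 17577 × 3.864/100 ≈ 679.
Year 2006: gap = -2.4 × (4.93 - 4.06) = -2.088%, loss ≈ 17577 × 2.088/100 ≈ 367.
Year 2007: gap = -2.4 × (5.98 - 4.06) = -4.608%, loss ≈ 17577 × 4.608/100 ≈ 810.
Year 2008: gap = -2.4 × (6.24 - 4.06) = -5.232%, loss ≈ 17577 × 5.232/100 ≈ 920.
Year 2009: gap = -2.4 × (8.11 - 4.06) = -9.72%, loss ≈ 17577 × 9.72/100 ≈ 1708.
Total lost output = 679 + 367 + 810 + 920 + 1708 = 4484 billion.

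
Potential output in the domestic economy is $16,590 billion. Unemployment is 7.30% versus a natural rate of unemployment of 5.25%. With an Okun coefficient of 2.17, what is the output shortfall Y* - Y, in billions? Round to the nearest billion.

$738 billion

Output gap = -2.17 × (7.3 - 5.25) = -2.17 × 2.05 = -4.4485%.
Actual GDP ≈ 16590 × 0.955515 ≈ 15852 billion, so the shortfall is 16590 - 15852 = 738 billion.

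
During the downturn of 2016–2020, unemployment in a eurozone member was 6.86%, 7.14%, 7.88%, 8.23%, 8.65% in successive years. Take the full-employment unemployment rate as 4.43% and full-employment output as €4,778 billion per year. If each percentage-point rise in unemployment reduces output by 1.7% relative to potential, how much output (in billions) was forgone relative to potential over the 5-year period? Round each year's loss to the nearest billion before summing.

€1,349 billion

Year 2016: gap = -1.7 × (6.86 - 4.43) = -4.131%, loss ≈ 4778 × 4.131/100 ≈ 197.
Year 2017: gap = -1.7 × (7.14 - 4.43) = -4.607%, loss ≈ 4778 × 4.607/100 ≈ 220.
Year 2018: gap = -1.7 × (7.88 - 4.43) = -5.865%, loss ≈ 4778 × 5.865/100 ≈ 280.
Year 2019: gap = -1.7 × (8.23 - 4.43) = -6.46%, loss ≈ 4778 × 6.46/100 ≈ 309.
Year 2020: gap = -1.7 × (8.65 - 4.43) = -7.174%, loss ≈ 4778 × 7.174/100 ≈ 343.
Total lost output = 197 + 220 + 280 + 309 + 343 = 1349 billion.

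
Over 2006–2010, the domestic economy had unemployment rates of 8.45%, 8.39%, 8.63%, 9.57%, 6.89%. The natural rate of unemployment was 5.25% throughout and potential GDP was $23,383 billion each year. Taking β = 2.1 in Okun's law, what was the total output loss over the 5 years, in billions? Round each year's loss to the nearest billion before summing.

Year 2006: gap = -2.1 × (8.45 - 5.25) = -6.72%, loss ≈ 23383 × 6.72/100 ≈ 1571.
Year 2007: gap = -2.1 × (8.39 - 5.25) = -6.594%, loss ≈ 23383 × 6.594/100 ≈ 1542.
Year 2008: gap = -2.1 × (8.63 - 5.25) = -7.098%, loss ≈ 23383 × 7.098/100 ≈ 1660.
Year 2009: gap = -2.1 × (9.57 - 5.25) = -9.072%, loss ≈ 23383 × 9.072/100 ≈ 2121.
Year 2010: gap = -2.1 × (6.89 - 5.25) = -3.444%, loss ≈ 23383 × 3.444/100 ≈ 805.
Total lost output = 1571 + 1542 + 1660 + 2121 + 805 = 7699 billion.

$7,699 billion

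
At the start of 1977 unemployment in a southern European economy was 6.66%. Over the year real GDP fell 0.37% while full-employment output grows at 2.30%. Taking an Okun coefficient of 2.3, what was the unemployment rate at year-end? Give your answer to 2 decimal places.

7.82%

Growth-rate Okun's law: g_Y = g_Y* - β × Δu, so Δu = (g_Y* - g_Y)/β.
Δu = (2.3 + 0.37)/2.3 = 2.67/2.3 = 1.16 percentage points.
Year-end unemployment = 6.66 + 1.16 = 7.82%.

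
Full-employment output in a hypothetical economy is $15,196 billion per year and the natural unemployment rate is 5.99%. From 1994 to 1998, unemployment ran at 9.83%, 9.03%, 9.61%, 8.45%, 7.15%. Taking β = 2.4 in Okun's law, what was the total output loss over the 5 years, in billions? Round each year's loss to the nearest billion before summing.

Year 1994: gap = -2.4 × (9.83 - 5.99) = -9.216%, loss ≈ 15196 × 9.216/100 ≈ 1400.
Year 1995: gap = -2.4 × (9.03 - 5.99) = -7.296%, loss ≈ 15196 × 7.296/100 ≈ 1109.
Year 1996: gap = -2.4 × (9.61 - 5.99) = -8.688%, loss ≈ 15196 × 8.688/100 ≈ 1320.
Year 1997: gap = -2.4 × (8.45 - 5.99) = -5.904%, loss ≈ 15196 × 5.904/100 ≈ 897.
Year 1998: gap = -2.4 × (7.15 - 5.99) = -2.784%, loss ≈ 15196 × 2.784/100 ≈ 423.
Total lost output = 1400 + 1109 + 1320 + 897 + 423 = 5149 billion.

$5,149 billion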